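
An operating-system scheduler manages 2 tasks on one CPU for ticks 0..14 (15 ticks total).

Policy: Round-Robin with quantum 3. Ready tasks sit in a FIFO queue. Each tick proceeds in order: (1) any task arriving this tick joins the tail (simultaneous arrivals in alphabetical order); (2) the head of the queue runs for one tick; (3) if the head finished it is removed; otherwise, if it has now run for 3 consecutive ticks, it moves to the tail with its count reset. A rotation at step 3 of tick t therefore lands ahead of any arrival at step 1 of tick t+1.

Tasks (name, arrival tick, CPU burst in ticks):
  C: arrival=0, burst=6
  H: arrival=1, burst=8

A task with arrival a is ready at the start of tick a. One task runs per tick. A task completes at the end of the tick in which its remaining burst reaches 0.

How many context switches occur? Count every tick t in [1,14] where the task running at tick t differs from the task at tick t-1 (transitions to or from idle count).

context switches = 4

t=0: queue=[C] q_used=0 → run C
t=1: queue=[C,H] q_used=1 → run C
t=2: queue=[C,H] q_used=2 → run C
t=3: queue=[H,C] q_used=0 → run H
t=4: queue=[H,C] q_used=1 → run H
t=5: queue=[H,C] q_used=2 → run H
t=6: queue=[C,H] q_used=0 → run C
t=7: queue=[C,H] q_used=1 → run C
t=8: queue=[C,H] q_used=2 → run C
t=9: queue=[H] q_used=0 → run H
t=10: queue=[H] q_used=1 → run H
t=11: queue=[H] q_used=2 → run H
t=12: queue=[H] q_used=0 → run H
t=13: queue=[H] q_used=1 → run H
t=14: (idle)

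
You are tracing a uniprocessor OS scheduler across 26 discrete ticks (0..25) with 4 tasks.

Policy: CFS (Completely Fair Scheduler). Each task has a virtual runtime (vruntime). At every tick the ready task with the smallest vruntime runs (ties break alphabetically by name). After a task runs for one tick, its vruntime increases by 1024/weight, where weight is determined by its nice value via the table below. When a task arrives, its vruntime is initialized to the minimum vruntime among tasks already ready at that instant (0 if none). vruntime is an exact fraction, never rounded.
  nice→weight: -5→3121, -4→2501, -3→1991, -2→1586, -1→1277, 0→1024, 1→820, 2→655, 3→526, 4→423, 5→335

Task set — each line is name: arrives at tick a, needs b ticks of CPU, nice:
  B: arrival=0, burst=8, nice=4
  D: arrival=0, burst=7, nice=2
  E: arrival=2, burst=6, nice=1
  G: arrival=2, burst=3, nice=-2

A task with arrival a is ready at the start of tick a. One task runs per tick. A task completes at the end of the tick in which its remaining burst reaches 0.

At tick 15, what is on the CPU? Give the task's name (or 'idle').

running at tick 15 = E

t=0: vr[B=0 D=0] → run B
t=1: vr[B=1024/423 D=0] → run D
t=2: vr[B=1024/423 D=1024/655 E=1024/655 G=1024/655] → run D
t=3: vr[B=1024/423 D=2048/655 E=1024/655 G=1024/655] → run E
t=4: vr[B=1024/423 D=2048/655 E=15104/5371 G=1024/655] → run G
t=5: vr[B=1024/423 D=2048/655 E=15104/5371 G=1147392/519415] → run G
t=6: vr[B=1024/423 D=2048/655 E=15104/5371 G=1482752/519415] → run B
t=7: vr[B=2048/423 D=2048/655 E=15104/5371 G=1482752/519415] → run E
t=8: vr[B=2048/423 D=2048/655 E=109056/26855 G=1482752/519415] → run G
t=9: vr[B=2048/423 D=2048/655 E=109056/26855] → run D
t=10: vr[B=2048/423 D=3072/655 E=109056/26855] → run E
t=11: vr[B=2048/423 D=3072/655 E=142592/26855] → run D
t=12: vr[B=2048/423 D=4096/655 E=142592/26855] → run B
t=13: vr[B=1024/141 D=4096/655 E=142592/26855] → run E
t=14: vr[B=1024/141 D=4096/655 E=176128/26855] → run D
t=15: vr[B=1024/141 D=1024/131 E=176128/26855] → run E
t=16: vr[B=1024/141 D=1024/131 E=209664/26855] → run B
t=17: vr[B=4096/423 D=1024/131 E=209664/26855] → run E
t=18: vr[B=4096/423 D=1024/131] → run D
t=19: vr[B=4096/423 D=6144/655] → run D
t=20: vr[B=4096/423] → run B
t=21: vr[B=5120/423] → run B
t=22: vr[B=2048/141] → run B
t=23: vr[B=7168/423] → run B
t=24: (idle)
t=25: (idle)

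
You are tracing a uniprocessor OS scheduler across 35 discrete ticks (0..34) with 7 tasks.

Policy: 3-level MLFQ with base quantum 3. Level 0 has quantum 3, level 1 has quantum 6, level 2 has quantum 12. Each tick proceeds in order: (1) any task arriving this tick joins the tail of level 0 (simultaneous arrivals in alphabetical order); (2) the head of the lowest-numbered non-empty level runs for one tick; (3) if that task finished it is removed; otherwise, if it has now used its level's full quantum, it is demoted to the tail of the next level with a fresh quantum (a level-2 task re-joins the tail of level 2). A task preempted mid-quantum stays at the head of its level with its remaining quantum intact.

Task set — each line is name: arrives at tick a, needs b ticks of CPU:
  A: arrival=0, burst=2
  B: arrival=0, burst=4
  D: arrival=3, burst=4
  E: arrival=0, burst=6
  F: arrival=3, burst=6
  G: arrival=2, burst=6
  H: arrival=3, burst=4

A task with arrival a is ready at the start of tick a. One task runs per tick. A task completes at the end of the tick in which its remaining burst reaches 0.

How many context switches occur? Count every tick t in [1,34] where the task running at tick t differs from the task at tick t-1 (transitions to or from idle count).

context switches = 13

t=0: L0/L1/L2 = ABE/-/- → run A
t=1: L0/L1/L2 = ABE/-/- → run A
t=2: L0/L1/L2 = BEG/-/- → run B
t=3: L0/L1/L2 = BEGDFH/-/- → run B
t=4: L0/L1/L2 = BEGDFH/-/- → run B
t=5: L0/L1/L2 = EGDFH/B/- → run E
t=6: L0/L1/L2 = EGDFH/B/- → run E
t=7: L0/L1/L2 = EGDFH/B/- → run E
t=8: L0/L1/L2 = GDFH/BE/- → run G
t=9: L0/L1/L2 = GDFH/BE/- → run G
t=10: L0/L1/L2 = GDFH/BE/- → run G
t=11: L0/L1/L2 = DFH/BEG/- → run D
t=12: L0/L1/L2 = DFH/BEG/- → run D
t=13: L0/L1/L2 = DFH/BEG/- → run D
t=14: L0/L1/L2 = FH/BEGD/- → run F
t=15: L0/L1/L2 = FH/BEGD/- → run F
t=16: L0/L1/L2 = FH/BEGD/- → run F
t=17: L0/L1/L2 = H/BEGDF/- → run H
t=18: L0/L1/L2 = H/BEGDF/- → run H
t=19: L0/L1/L2 = H/BEGDF/- → run H
t=20: L0/L1/L2 = -/BEGDFH/- → run B
t=21: L0/L1/L2 = -/EGDFH/- → run E
t=22: L0/L1/L2 = -/EGDFH/- → run E
t=23: L0/L1/L2 = -/EGDFH/- → run E
t=24: L0/L1/L2 = -/GDFH/- → run G
t=25: L0/L1/L2 = -/GDFH/- → run G
t=26: L0/L1/L2 = -/GDFH/- → run G
t=27: L0/L1/L2 = -/DFH/- → run D
t=28: L0/L1/L2 = -/FH/- → run F
t=29: L0/L1/L2 = -/FH/- → run F
t=30: L0/L1/L2 = -/FH/- → run F
t=31: L0/L1/L2 = -/H/- → run H
t=32: (idle)
t=33: (idle)
t=34: (idle)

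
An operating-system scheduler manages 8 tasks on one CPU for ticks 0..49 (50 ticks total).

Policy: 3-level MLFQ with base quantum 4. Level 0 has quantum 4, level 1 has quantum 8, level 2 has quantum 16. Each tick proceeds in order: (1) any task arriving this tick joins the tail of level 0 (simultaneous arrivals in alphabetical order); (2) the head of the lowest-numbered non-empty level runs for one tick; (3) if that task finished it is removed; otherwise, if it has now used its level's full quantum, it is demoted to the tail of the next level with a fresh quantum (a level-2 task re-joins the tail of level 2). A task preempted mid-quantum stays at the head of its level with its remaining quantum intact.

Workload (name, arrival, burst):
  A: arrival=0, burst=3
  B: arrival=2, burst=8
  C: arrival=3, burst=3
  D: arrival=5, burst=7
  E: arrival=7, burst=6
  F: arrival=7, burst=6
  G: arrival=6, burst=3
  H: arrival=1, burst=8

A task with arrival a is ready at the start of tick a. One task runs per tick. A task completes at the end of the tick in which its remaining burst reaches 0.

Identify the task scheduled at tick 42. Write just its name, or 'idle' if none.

t=0: L0/L1/L2 = A/-/- → run A
t=1: L0/L1/L2 = AH/-/- → run A
t=2: L0/L1/L2 = AHB/-/- → run A
t=3: L0/L1/L2 = HBC/-/- → run H
t=4: L0/L1/L2 = HBC/-/- → run H
t=5: L0/L1/L2 = HBCD/-/- → run H
t=6: L0/L1/L2 = HBCDG/-/- → run H
t=7: L0/L1/L2 = BCDGEF/H/- → run B
t=8: L0/L1/L2 = BCDGEF/H/- → run B
t=9: L0/L1/L2 = BCDGEF/H/- → run B
t=10: L0/L1/L2 = BCDGEF/H/- → run B
t=11: L0/L1/L2 = CDGEF/HB/- → run C
t=12: L0/L1/L2 = CDGEF/HB/- → run C
t=13: L0/L1/L2 = CDGEF/HB/- → run C
t=14: L0/L1/L2 = DGEF/HB/- → run D
t=15: L0/L1/L2 = DGEF/HB/- → run D
t=16: L0/L1/L2 = DGEF/HB/- → run D
t=17: L0/L1/L2 = DGEF/HB/- → run D
t=18: L0/L1/L2 = GEF/HBD/- → run G
t=19: L0/L1/L2 = GEF/HBD/- → run G
t=20: L0/L1/L2 = GEF/HBD/- → run G
t=21: L0/L1/L2 = EF/HBD/- → run E
t=22: L0/L1/L2 = EF/HBD/- → run E
t=23: L0/L1/L2 = EF/HBD/- → run E
t=24: L0/L1/L2 = EF/HBD/- → run E
t=25: L0/L1/L2 = F/HBDE/- → run F
t=26: L0/L1/L2 = F/HBDE/- → run F
t=27: L0/L1/L2 = F/HBDE/- → run F
t=28: L0/L1/L2 = F/HBDE/- → run F
t=29: L0/L1/L2 = -/HBDEF/- → run H
t=30: L0/L1/L2 = -/HBDEF/- → run H
t=31: L0/L1/L2 = -/HBDEF/- → run H
t=32: L0/L1/L2 = -/HBDEF/- → run H
t=33: L0/L1/L2 = -/BDEF/- → run B
t=34: L0/L1/L2 = -/BDEF/- → run B
t=35: L0/L1/L2 = -/BDEF/- → run B
t=36: L0/L1/L2 = -/BDEF/- → run B
t=37: L0/L1/L2 = -/DEF/- → run D
t=38: L0/L1/L2 = -/DEF/- → run D
t=39: L0/L1/L2 = -/DEF/- → run D
t=40: L0/L1/L2 = -/EF/- → run E
t=41: L0/L1/L2 = -/EF/- → run E
t=42: L0/L1/L2 = -/F/- → run F
t=43: L0/L1/L2 = -/F/- → run F
t=44: (idle)
t=45: (idle)
t=46: (idle)
t=47: (idle)
t=48: (idle)
t=49: (idle)

running at tick 42 = F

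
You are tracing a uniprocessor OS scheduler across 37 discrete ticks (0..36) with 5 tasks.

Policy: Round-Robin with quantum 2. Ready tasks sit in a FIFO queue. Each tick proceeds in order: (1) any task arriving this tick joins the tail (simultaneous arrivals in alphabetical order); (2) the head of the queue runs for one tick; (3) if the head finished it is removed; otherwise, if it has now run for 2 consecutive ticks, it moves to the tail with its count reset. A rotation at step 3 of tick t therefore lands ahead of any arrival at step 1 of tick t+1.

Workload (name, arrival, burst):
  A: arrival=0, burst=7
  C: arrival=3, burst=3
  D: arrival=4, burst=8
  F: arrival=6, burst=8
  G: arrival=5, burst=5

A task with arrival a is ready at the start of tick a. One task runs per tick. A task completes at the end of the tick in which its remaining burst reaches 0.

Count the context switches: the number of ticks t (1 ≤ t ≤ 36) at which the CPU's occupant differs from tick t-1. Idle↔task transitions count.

t=0: queue=[A] q_used=0 → run A
t=1: queue=[A] q_used=1 → run A
t=2: queue=[A] q_used=0 → run A
t=3: queue=[A,C] q_used=1 → run A
t=4: queue=[C,A,D] q_used=0 → run C
t=5: queue=[C,A,D,G] q_used=1 → run C
t=6: queue=[A,D,G,C,F] q_used=0 → run A
t=7: queue=[A,D,G,C,F] q_used=1 → run A
t=8: queue=[D,G,C,F,A] q_used=0 → run D
t=9: queue=[D,G,C,F,A] q_used=1 → run D
t=10: queue=[G,C,F,A,D] q_used=0 → run G
t=11: queue=[G,C,F,A,D] q_used=1 → run G
t=12: queue=[C,F,A,D,G] q_used=0 → run C
t=13: queue=[F,A,D,G] q_used=0 → run F
t=14: queue=[F,A,D,G] q_used=1 → run F
t=15: queue=[A,D,G,F] q_used=0 → run A
t=16: queue=[D,G,F] q_used=0 → run D
t=17: queue=[D,G,F] q_used=1 → run D
t=18: queue=[G,F,D] q_used=0 → run G
t=19: queue=[G,F,D] q_used=1 → run G
t=20: queue=[F,D,G] q_used=0 → run F
t=21: queue=[F,D,G] q_used=1 → run F
t=22: queue=[D,G,F] q_used=0 → run D
t=23: queue=[D,G,F] q_used=1 → run D
t=24: queue=[G,F,D] q_used=0 → run G
t=25: queue=[F,D] q_used=0 → run F
t=26: queue=[F,D] q_used=1 → run F
t=27: queue=[D,F] q_used=0 → run D
t=28: queue=[D,F] q_used=1 → run D
t=29: queue=[F] q_used=0 → run F
t=30: queue=[F] q_used=1 → run F
t=31: (idle)
t=32: (idle)
t=33: (idle)
t=34: (idle)
t=35: (idle)
t=36: (idle)

context switches = 16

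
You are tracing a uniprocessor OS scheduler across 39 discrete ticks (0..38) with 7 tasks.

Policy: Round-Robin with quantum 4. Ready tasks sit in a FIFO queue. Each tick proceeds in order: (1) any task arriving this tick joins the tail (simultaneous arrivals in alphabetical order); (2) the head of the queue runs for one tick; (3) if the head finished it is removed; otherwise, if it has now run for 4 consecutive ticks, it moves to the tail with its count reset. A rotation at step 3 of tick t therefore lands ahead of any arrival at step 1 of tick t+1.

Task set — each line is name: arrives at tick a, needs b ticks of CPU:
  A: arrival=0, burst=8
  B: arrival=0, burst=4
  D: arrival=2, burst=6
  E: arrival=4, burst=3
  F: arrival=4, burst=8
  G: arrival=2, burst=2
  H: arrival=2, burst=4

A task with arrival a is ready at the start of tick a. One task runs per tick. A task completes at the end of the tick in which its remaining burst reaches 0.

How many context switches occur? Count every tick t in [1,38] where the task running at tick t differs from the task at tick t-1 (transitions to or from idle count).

context switches = 10

t=0: queue=[A,B] q_used=0 → run A
t=1: queue=[A,B] q_used=1 → run A
t=2: queue=[A,B,D,G,H] q_used=2 → run A
t=3: queue=[A,B,D,G,H] q_used=3 → run A
t=4: queue=[B,D,G,H,A,E,F] q_used=0 → run B
t=5: queue=[B,D,G,H,A,E,F] q_used=1 → run B
t=6: queue=[B,D,G,H,A,E,F] q_used=2 → run B
t=7: queue=[B,D,G,H,A,E,F] q_used=3 → run B
t=8: queue=[D,G,H,A,E,F] q_used=0 → run D
t=9: queue=[D,G,H,A,E,F] q_used=1 → run D
t=10: queue=[D,G,H,A,E,F] q_used=2 → run D
t=11: queue=[D,G,H,A,E,F] q_used=3 → run D
t=12: queue=[G,H,A,E,F,D] q_used=0 → run G
t=13: queue=[G,H,A,E,F,D] q_used=1 → run G
t=14: queue=[H,A,E,F,D] q_used=0 → run H
t=15: queue=[H,A,E,F,D] q_used=1 → run H
t=16: queue=[H,A,E,F,D] q_used=2 → run H
t=17: queue=[H,A,E,F,D] q_used=3 → run H
t=18: queue=[A,E,F,D] q_used=0 → run A
t=19: queue=[A,E,F,D] q_used=1 → run A
t=20: queue=[A,E,F,D] q_used=2 → run A
t=21: queue=[A,E,F,D] q_used=3 → run A
t=22: queue=[E,F,D] q_used=0 → run E
t=23: queue=[E,F,D] q_used=1 → run E
t=24: queue=[E,F,D] q_used=2 → run E
t=25: queue=[F,D] q_used=0 → run F
t=26: queue=[F,D] q_used=1 → run F
t=27: queue=[F,D] q_used=2 → run F
t=28: queue=[F,D] q_used=3 → run F
t=29: queue=[D,F] q_used=0 → run D
t=30: queue=[D,F] q_used=1 → run D
t=31: queue=[F] q_used=0 → run F
t=32: queue=[F] q_used=1 → run F
t=33: queue=[F] q_used=2 → run F
t=34: queue=[F] q_used=3 → run F
t=35: (idle)
t=36: (idle)
t=37: (idle)
t=38: (idle)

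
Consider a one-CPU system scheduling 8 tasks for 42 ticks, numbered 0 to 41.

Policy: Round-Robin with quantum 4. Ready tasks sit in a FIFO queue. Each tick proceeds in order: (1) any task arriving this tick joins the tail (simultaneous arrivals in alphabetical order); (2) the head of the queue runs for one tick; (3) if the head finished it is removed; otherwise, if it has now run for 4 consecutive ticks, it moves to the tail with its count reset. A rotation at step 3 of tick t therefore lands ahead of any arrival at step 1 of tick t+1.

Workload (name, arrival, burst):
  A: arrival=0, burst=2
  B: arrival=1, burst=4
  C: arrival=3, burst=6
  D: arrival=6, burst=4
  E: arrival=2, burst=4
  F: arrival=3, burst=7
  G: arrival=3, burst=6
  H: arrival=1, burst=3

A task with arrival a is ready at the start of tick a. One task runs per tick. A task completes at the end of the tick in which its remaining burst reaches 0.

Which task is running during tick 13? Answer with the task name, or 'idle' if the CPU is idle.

t=0: queue=[A] q_used=0 → run A
t=1: queue=[A,B,H] q_used=1 → run A
t=2: queue=[B,H,E] q_used=0 → run B
t=3: queue=[B,H,E,C,F,G] q_used=1 → run B
t=4: queue=[B,H,E,C,F,G] q_used=2 → run B
t=5: queue=[B,H,E,C,F,G] q_used=3 → run B
t=6: queue=[H,E,C,F,G,D] q_used=0 → run H
t=7: queue=[H,E,C,F,G,D] q_used=1 → run H
t=8: queue=[H,E,C,F,G,D] q_used=2 → run H
t=9: queue=[E,C,F,G,D] q_used=0 → run E
t=10: queue=[E,C,F,G,D] q_used=1 → run E
t=11: queue=[E,C,F,G,D] q_used=2 → run E
t=12: queue=[E,C,F,G,D] q_used=3 → run E
t=13: queue=[C,F,G,D] q_used=0 → run C
t=14: queue=[C,F,G,D] q_used=1 → run C
t=15: queue=[C,F,G,D] q_used=2 → run C
t=16: queue=[C,F,G,D] q_used=3 → run C
t=17: queue=[F,G,D,C] q_used=0 → run F
t=18: queue=[F,G,D,C] q_used=1 → run F
t=19: queue=[F,G,D,C] q_used=2 → run F
t=20: queue=[F,G,D,C] q_used=3 → run F
t=21: queue=[G,D,C,F] q_used=0 → run G
t=22: queue=[G,D,C,F] q_used=1 → run G
t=23: queue=[G,D,C,F] q_used=2 → run G
t=24: queue=[G,D,C,F] q_used=3 → run G
t=25: queue=[D,C,F,G] q_used=0 → run D
t=26: queue=[D,C,F,G] q_used=1 → run D
t=27: queue=[D,C,F,G] q_used=2 → run D
t=28: queue=[D,C,F,G] q_used=3 → run D
t=29: queue=[C,F,G] q_used=0 → run C
t=30: queue=[C,F,G] q_used=1 → run C
t=31: queue=[F,G] q_used=0 → run F
t=32: queue=[F,G] q_used=1 → run F
t=33: queue=[F,G] q_used=2 → run F
t=34: queue=[G] q_used=0 → run G
t=35: queue=[G] q_used=1 → run G
t=36: (idle)
t=37: (idle)
t=38: (idle)
t=39: (idle)
t=40: (idle)
t=41: (idle)

running at tick 13 = C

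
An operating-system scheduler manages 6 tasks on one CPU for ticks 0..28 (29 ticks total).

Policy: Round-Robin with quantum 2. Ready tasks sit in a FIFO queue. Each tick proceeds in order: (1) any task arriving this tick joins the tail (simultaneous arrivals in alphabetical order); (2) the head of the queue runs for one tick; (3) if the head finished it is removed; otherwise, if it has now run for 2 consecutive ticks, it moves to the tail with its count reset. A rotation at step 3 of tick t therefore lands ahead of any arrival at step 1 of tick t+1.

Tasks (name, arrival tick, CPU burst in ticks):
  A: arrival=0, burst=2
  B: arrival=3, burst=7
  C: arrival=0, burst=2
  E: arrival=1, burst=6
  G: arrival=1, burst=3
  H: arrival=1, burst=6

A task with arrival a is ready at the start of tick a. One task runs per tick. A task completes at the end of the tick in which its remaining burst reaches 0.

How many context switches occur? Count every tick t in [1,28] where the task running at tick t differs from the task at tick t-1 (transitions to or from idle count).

t=0: queue=[A,C] q_used=0 → run A
t=1: queue=[A,C,E,G,H] q_used=1 → run A
t=2: queue=[C,E,G,H] q_used=0 → run C
t=3: queue=[C,E,G,H,B] q_used=1 → run C
t=4: queue=[E,G,H,B] q_used=0 → run E
t=5: queue=[E,G,H,B] q_used=1 → run E
t=6: queue=[G,H,B,E] q_used=0 → run G
t=7: queue=[G,H,B,E] q_used=1 → run G
t=8: queue=[H,B,E,G] q_used=0 → run H
t=9: queue=[H,B,E,G] q_used=1 → run H
t=10: queue=[B,E,G,H] q_used=0 → run B
t=11: queue=[B,E,G,H] q_used=1 → run B
t=12: queue=[E,G,H,B] q_used=0 → run E
t=13: queue=[E,G,H,B] q_used=1 → run E
t=14: queue=[G,H,B,E] q_used=0 → run G
t=15: queue=[H,B,E] q_used=0 → run H
t=16: queue=[H,B,E] q_used=1 → run H
t=17: queue=[B,E,H] q_used=0 → run B
t=18: queue=[B,E,H] q_used=1 → run B
t=19: queue=[E,H,B] q_used=0 → run E
t=20: queue=[E,H,B] q_used=1 → run E
t=21: queue=[H,B] q_used=0 → run H
t=22: queue=[H,B] q_used=1 → run H
t=23: queue=[B] q_used=0 → run B
t=24: queue=[B] q_used=1 → run B
t=25: queue=[B] q_used=0 → run B
t=26: (idle)
t=27: (idle)
t=28: (idle)

context switches = 13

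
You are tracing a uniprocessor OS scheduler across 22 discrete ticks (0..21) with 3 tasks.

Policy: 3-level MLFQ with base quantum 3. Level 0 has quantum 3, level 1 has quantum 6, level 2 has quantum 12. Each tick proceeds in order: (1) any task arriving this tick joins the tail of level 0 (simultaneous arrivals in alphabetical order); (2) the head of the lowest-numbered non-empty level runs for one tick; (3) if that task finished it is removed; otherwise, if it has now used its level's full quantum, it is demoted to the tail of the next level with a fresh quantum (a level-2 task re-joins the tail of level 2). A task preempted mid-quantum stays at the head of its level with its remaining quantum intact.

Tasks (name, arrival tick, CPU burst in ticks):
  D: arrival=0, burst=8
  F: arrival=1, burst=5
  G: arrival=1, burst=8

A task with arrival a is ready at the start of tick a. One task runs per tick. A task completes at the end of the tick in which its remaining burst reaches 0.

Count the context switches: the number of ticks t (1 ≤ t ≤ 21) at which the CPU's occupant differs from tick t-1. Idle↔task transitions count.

context switches = 6

t=0: L0/L1/L2 = D/-/- → run D
t=1: L0/L1/L2 = DFG/-/- → run D
t=2: L0/L1/L2 = DFG/-/- → run D
t=3: L0/L1/L2 = FG/D/- → run F
t=4: L0/L1/L2 = FG/D/- → run F
t=5: L0/L1/L2 = FG/D/- → run F
t=6: L0/L1/L2 = G/DF/- → run G
t=7: L0/L1/L2 = G/DF/- → run G
t=8: L0/L1/L2 = G/DF/- → run G
t=9: L0/L1/L2 = -/DFG/- → run D
t=10: L0/L1/L2 = -/DFG/- → run D
t=11: L0/L1/L2 = -/DFG/- → run D
t=12: L0/L1/L2 = -/DFG/- → run D
t=13: L0/L1/L2 = -/DFG/- → run D
t=14: L0/L1/L2 = -/FG/- → run F
t=15: L0/L1/L2 = -/FG/- → run F
t=16: L0/L1/L2 = -/G/- → run G
t=17: L0/L1/L2 = -/G/- → run G
t=18: L0/L1/L2 = -/G/- → run G
t=19: L0/L1/L2 = -/G/- → run G
t=20: L0/L1/L2 = -/G/- → run G
t=21: (idle)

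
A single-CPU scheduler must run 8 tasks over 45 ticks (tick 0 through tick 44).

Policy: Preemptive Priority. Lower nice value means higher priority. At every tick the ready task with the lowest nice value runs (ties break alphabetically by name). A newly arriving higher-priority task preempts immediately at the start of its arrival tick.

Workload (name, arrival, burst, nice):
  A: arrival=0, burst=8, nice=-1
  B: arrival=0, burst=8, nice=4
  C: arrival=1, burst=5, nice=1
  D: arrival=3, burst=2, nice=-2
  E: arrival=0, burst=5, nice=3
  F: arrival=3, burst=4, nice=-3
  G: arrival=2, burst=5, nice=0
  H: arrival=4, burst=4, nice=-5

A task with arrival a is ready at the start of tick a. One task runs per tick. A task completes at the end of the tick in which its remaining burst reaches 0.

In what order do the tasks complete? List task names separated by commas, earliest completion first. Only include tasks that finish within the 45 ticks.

completion order = H, F, D, A, G, C, E, B

t=0: ready={A,B,E} → run A
t=1: ready={A,B,C,E} → run A
t=2: ready={A,B,C,E,G} → run A
t=3: ready={A,B,C,D,E,F,G} → run F
t=4: ready={A,B,C,D,E,F,G,H} → run H
t=5: ready={A,B,C,D,E,F,G,H} → run H
t=6: ready={A,B,C,D,E,F,G,H} → run H
t=7: ready={A,B,C,D,E,F,G,H} → run H
t=8: ready={A,B,C,D,E,F,G} → run F
t=9: ready={A,B,C,D,E,F,G} → run F
t=10: ready={A,B,C,D,E,F,G} → run F
t=11: ready={A,B,C,D,E,G} → run D
t=12: ready={A,B,C,D,E,G} → run D
t=13: ready={A,B,C,E,G} → run A
t=14: ready={A,B,C,E,G} → run A
t=15: ready={A,B,C,E,G} → run A
t=16: ready={A,B,C,E,G} → run A
t=17: ready={A,B,C,E,G} → run A
t=18: ready={B,C,E,G} → run G
t=19: ready={B,C,E,G} → run G
t=20: ready={B,C,E,G} → run G
t=21: ready={B,C,E,G} → run G
t=22: ready={B,C,E,G} → run G
t=23: ready={B,C,E} → run C
t=24: ready={B,C,E} → run C
t=25: ready={B,C,E} → run C
t=26: ready={B,C,E} → run C
t=27: ready={B,C,E} → run C
t=28: ready={B,E} → run E
t=29: ready={B,E} → run E
t=30: ready={B,E} → run E
t=31: ready={B,E} → run E
t=32: ready={B,E} → run E
t=33: ready={B} → run B
t=34: ready={B} → run B
t=35: ready={B} → run B
t=36: ready={B} → run B
t=37: ready={B} → run B
t=38: ready={B} → run B
t=39: ready={B} → run B
t=40: ready={B} → run B
t=41: (idle)
t=42: (idle)
t=43: (idle)
t=44: (idle)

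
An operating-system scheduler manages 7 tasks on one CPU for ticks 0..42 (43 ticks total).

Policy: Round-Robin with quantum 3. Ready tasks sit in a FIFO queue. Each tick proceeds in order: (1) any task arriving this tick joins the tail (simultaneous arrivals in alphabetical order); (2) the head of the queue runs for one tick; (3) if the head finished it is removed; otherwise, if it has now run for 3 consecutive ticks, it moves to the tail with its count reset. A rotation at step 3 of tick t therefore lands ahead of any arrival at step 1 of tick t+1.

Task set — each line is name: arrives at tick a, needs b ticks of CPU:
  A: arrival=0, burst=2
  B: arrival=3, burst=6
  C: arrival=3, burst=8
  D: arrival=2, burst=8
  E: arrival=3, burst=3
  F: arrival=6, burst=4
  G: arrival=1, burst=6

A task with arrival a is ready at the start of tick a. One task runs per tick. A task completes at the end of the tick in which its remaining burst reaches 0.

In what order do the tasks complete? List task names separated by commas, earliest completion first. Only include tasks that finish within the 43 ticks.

completion order = A, E, G, B, F, D, C

t=0: queue=[A] q_used=0 → run A
t=1: queue=[A,G] q_used=1 → run A
t=2: queue=[G,D] q_used=0 → run G
t=3: queue=[G,D,B,C,E] q_used=1 → run G
t=4: queue=[G,D,B,C,E] q_used=2 → run G
t=5: queue=[D,B,C,E,G] q_used=0 → run D
t=6: queue=[D,B,C,E,G,F] q_used=1 → run D
t=7: queue=[D,B,C,E,G,F] q_used=2 → run D
t=8: queue=[B,C,E,G,F,D] q_used=0 → run B
t=9: queue=[B,C,E,G,F,D] q_used=1 → run B
t=10: queue=[B,C,E,G,F,D] q_used=2 → run B
t=11: queue=[C,E,G,F,D,B] q_used=0 → run C
t=12: queue=[C,E,G,F,D,B] q_used=1 → run C
t=13: queue=[C,E,G,F,D,B] q_used=2 → run C
t=14: queue=[E,G,F,D,B,C] q_used=0 → run E
t=15: queue=[E,G,F,D,B,C] q_used=1 → run E
t=16: queue=[E,G,F,D,B,C] q_used=2 → run E
t=17: queue=[G,F,D,B,C] q_used=0 → run G
t=18: queue=[G,F,D,B,C] q_used=1 → run G
t=19: queue=[G,F,D,B,C] q_used=2 → run G
t=20: queue=[F,D,B,C] q_used=0 → run F
t=21: queue=[F,D,B,C] q_used=1 → run F
t=22: queue=[F,D,B,C] q_used=2 → run F
t=23: queue=[D,B,C,F] q_used=0 → run D
t=24: queue=[D,B,C,F] q_used=1 → run D
t=25: queue=[D,B,C,F] q_used=2 → run D
t=26: queue=[B,C,F,D] q_used=0 → run B
t=27: queue=[B,C,F,D] q_used=1 → run B
t=28: queue=[B,C,F,D] q_used=2 → run B
t=29: queue=[C,F,D] q_used=0 → run C
t=30: queue=[C,F,D] q_used=1 → run C
t=31: queue=[C,F,D] q_used=2 → run C
t=32: queue=[F,D,C] q_used=0 → run F
t=33: queue=[D,C] q_used=0 → run D
t=34: queue=[D,C] q_used=1 → run D
t=35: queue=[C] q_used=0 → run C
t=36: queue=[C] q_used=1 → run C
t=37: (idle)
t=38: (idle)
t=39: (idle)
t=40: (idle)
t=41: (idle)
t=42: (idle)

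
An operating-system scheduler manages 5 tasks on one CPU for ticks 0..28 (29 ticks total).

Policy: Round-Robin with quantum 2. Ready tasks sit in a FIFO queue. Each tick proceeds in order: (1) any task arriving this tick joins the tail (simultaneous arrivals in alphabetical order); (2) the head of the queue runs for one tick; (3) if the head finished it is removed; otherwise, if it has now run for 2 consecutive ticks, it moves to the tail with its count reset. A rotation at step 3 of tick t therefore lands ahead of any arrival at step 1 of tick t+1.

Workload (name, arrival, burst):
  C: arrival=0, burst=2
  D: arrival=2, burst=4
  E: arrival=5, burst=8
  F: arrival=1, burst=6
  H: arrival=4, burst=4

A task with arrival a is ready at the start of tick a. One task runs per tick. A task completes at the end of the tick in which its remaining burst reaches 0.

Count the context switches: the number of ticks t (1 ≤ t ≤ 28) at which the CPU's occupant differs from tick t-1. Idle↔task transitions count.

t=0: queue=[C] q_used=0 → run C
t=1: queue=[C,F] q_used=1 → run C
t=2: queue=[F,D] q_used=0 → run F
t=3: queue=[F,D] q_used=1 → run F
t=4: queue=[D,F,H] q_used=0 → run D
t=5: queue=[D,F,H,E] q_used=1 → run D
t=6: queue=[F,H,E,D] q_used=0 → run F
t=7: queue=[F,H,E,D] q_used=1 → run F
t=8: queue=[H,E,D,F] q_used=0 → run H
t=9: queue=[H,E,D,F] q_used=1 → run H
t=10: queue=[E,D,F,H] q_used=0 → run E
t=11: queue=[E,D,F,H] q_used=1 → run E
t=12: queue=[D,F,H,E] q_used=0 → run D
t=13: queue=[D,F,H,E] q_used=1 → run D
t=14: queue=[F,H,E] q_used=0 → run F
t=15: queue=[F,H,E] q_used=1 → run F
t=16: queue=[H,E] q_used=0 → run H
t=17: queue=[H,E] q_used=1 → run H
t=18: queue=[E] q_used=0 → run E
t=19: queue=[E] q_used=1 → run E
t=20: queue=[E] q_used=0 → run E
t=21: queue=[E] q_used=1 → run E
t=22: queue=[E] q_used=0 → run E
t=23: queue=[E] q_used=1 → run E
t=24: (idle)
t=25: (idle)
t=26: (idle)
t=27: (idle)
t=28: (idle)

context switches = 10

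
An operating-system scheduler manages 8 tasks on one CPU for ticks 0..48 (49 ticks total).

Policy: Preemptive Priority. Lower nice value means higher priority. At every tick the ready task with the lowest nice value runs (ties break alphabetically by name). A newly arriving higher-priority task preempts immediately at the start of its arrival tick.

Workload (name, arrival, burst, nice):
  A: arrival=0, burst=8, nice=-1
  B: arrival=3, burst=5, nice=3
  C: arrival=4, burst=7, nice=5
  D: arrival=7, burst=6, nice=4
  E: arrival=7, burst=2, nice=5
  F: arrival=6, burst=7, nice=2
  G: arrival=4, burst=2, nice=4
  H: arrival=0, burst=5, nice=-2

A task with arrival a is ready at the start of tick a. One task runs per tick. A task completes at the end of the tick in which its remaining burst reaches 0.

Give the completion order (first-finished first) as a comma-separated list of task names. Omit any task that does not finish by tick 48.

t=0: ready={A,H} → run H
t=1: ready={A,H} → run H
t=2: ready={A,H} → run H
t=3: ready={A,B,H} → run H
t=4: ready={A,B,C,G,H} → run H
t=5: ready={A,B,C,G} → run A
t=6: ready={A,B,C,F,G} → run A
t=7: ready={A,B,C,D,E,F,G} → run A
t=8: ready={A,B,C,D,E,F,G} → run A
t=9: ready={A,B,C,D,E,F,G} → run A
t=10: ready={A,B,C,D,E,F,G} → run A
t=11: ready={A,B,C,D,E,F,G} → run A
t=12: ready={A,B,C,D,E,F,G} → run A
t=13: ready={B,C,D,E,F,G} → run F
t=14: ready={B,C,D,E,F,G} → run F
t=15: ready={B,C,D,E,F,G} → run F
t=16: ready={B,C,D,E,F,G} → run F
t=17: ready={B,C,D,E,F,G} → run F
t=18: ready={B,C,D,E,F,G} → run F
t=19: ready={B,C,D,E,F,G} → run F
t=20: ready={B,C,D,E,G} → run B
t=21: ready={B,C,D,E,G} → run B
t=22: ready={B,C,D,E,G} → run B
t=23: ready={B,C,D,E,G} → run B
t=24: ready={B,C,D,E,G} → run B
t=25: ready={C,D,E,G} → run D
t=26: ready={C,D,E,G} → run D
t=27: ready={C,D,E,G} → run D
t=28: ready={C,D,E,G} → run D
t=29: ready={C,D,E,G} → run D
t=30: ready={C,D,E,G} → run D
t=31: ready={C,E,G} → run G
t=32: ready={C,E,G} → run G
t=33: ready={C,E} → run C
t=34: ready={C,E} → run C
t=35: ready={C,E} → run C
t=36: ready={C,E} → run C
t=37: ready={C,E} → run C
t=38: ready={C,E} → run C
t=39: ready={C,E} → run C
t=40: ready={E} → run E
t=41: ready={E} → run E
t=42: (idle)
t=43: (idle)
t=44: (idle)
t=45: (idle)
t=46: (idle)
t=47: (idle)
t=48: (idle)

completion order = H, A, F, B, D, G, C, E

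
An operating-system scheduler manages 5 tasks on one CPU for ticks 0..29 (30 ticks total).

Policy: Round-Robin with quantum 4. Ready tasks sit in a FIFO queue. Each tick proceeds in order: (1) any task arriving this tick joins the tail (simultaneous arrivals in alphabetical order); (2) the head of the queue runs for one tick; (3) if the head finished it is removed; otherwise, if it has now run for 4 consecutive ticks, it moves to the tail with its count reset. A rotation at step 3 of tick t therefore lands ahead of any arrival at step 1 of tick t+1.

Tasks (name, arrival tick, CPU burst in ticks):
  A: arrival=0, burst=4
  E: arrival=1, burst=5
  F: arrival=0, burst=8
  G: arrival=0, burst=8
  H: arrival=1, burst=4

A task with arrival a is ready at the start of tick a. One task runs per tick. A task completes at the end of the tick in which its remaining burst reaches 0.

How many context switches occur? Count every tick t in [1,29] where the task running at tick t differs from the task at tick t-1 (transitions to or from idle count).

t=0: queue=[A,F,G] q_used=0 → run A
t=1: queue=[A,F,G,E,H] q_used=1 → run A
t=2: queue=[A,F,G,E,H] q_used=2 → run A
t=3: queue=[A,F,G,E,H] q_used=3 → run A
t=4: queue=[F,G,E,H] q_used=0 → run F
t=5: queue=[F,G,E,H] q_used=1 → run F
t=6: queue=[F,G,E,H] q_used=2 → run F
t=7: queue=[F,G,E,H] q_used=3 → run F
t=8: queue=[G,E,H,F] q_used=0 → run G
t=9: queue=[G,E,H,F] q_used=1 → run G
t=10: queue=[G,E,H,F] q_used=2 → run G
t=11: queue=[G,E,H,F] q_used=3 → run G
t=12: queue=[E,H,F,G] q_used=0 → run E
t=13: queue=[E,H,F,G] q_used=1 → run E
t=14: queue=[E,H,F,G] q_used=2 → run E
t=15: queue=[E,H,F,G] q_used=3 → run E
t=16: queue=[H,F,G,E] q_used=0 → run H
t=17: queue=[H,F,G,E] q_used=1 → run H
t=18: queue=[H,F,G,E] q_used=2 → run H
t=19: queue=[H,F,G,E] q_used=3 → run H
t=20: queue=[F,G,E] q_used=0 → run F
t=21: queue=[F,G,E] q_used=1 → run F
t=22: queue=[F,G,E] q_used=2 → run F
t=23: queue=[F,G,E] q_used=3 → run F
t=24: queue=[G,E] q_used=0 → run G
t=25: queue=[G,E] q_used=1 → run G
t=26: queue=[G,E] q_used=2 → run G
t=27: queue=[G,E] q_used=3 → run G
t=28: queue=[E] q_used=0 → run E
t=29: (idle)

context switches = 8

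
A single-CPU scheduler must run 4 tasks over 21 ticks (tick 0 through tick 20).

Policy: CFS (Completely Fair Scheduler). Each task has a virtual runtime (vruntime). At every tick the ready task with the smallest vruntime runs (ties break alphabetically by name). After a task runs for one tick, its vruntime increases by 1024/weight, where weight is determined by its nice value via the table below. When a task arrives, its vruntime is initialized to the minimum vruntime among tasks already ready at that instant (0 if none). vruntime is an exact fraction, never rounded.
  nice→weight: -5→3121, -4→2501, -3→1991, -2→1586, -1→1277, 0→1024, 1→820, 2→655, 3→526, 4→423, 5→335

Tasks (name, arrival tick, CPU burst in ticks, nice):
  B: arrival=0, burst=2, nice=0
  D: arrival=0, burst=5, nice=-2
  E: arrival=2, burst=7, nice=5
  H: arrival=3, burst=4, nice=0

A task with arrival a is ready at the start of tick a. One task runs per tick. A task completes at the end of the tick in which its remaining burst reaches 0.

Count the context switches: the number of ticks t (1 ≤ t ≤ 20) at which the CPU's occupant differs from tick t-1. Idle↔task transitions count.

t=0: vr[B=0 D=0] → run B
t=1: vr[B=1 D=0] → run D
t=2: vr[B=1 D=512/793 E=512/793] → run D
t=3: vr[B=1 D=1024/793 E=512/793 H=512/793] → run E
t=4: vr[B=1 D=1024/793 E=983552/265655 H=512/793] → run H
t=5: vr[B=1 D=1024/793 E=983552/265655 H=1305/793] → run B
t=6: vr[D=1024/793 E=983552/265655 H=1305/793] → run D
t=7: vr[D=1536/793 E=983552/265655 H=1305/793] → run H
t=8: vr[D=1536/793 E=983552/265655 H=2098/793] → run D
t=9: vr[D=2048/793 E=983552/265655 H=2098/793] → run D
t=10: vr[E=983552/265655 H=2098/793] → run H
t=11: vr[E=983552/265655 H=2891/793] → run H
t=12: vr[E=983552/265655] → run E
t=13: vr[E=1795584/265655] → run E
t=14: vr[E=2607616/265655] → run E
t=15: vr[E=3419648/265655] → run E
t=16: vr[E=846336/53131] → run E
t=17: vr[E=5043712/265655] → run E
t=18: (idle)
t=19: (idle)
t=20: (idle)

context switches = 10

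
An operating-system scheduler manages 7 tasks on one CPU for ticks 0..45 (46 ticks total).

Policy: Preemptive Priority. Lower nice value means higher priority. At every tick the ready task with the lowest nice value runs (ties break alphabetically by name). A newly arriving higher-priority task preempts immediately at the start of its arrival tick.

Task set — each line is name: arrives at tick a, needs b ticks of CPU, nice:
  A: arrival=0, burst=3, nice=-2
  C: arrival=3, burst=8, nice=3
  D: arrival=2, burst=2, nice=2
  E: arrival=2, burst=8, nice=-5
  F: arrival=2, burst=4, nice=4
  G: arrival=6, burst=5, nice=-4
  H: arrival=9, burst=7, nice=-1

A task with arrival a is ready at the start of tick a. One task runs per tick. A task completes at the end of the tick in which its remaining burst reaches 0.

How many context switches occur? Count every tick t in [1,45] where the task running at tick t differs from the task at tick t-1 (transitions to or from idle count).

context switches = 8

t=0: ready={A} → run A
t=1: ready={A} → run A
t=2: ready={A,D,E,F} → run E
t=3: ready={A,C,D,E,F} → run E
t=4: ready={A,C,D,E,F} → run E
t=5: ready={A,C,D,E,F} → run E
t=6: ready={A,C,D,E,F,G} → run E
t=7: ready={A,C,D,E,F,G} → run E
t=8: ready={A,C,D,E,F,G} → run E
t=9: ready={A,C,D,E,F,G,H} → run E
t=10: ready={A,C,D,F,G,H} → run G
t=11: ready={A,C,D,F,G,H} → run G
t=12: ready={A,C,D,F,G,H} → run G
t=13: ready={A,C,D,F,G,H} → run G
t=14: ready={A,C,D,F,G,H} → run G
t=15: ready={A,C,D,F,H} → run A
t=16: ready={C,D,F,H} → run H
t=17: ready={C,D,F,H} → run H
t=18: ready={C,D,F,H} → run H
t=19: ready={C,D,F,H} → run H
t=20: ready={C,D,F,H} → run H
t=21: ready={C,D,F,H} → run H
t=22: ready={C,D,F,H} → run H
t=23: ready={C,D,F} → run D
t=24: ready={C,D,F} → run D
t=25: ready={C,F} → run C
t=26: ready={C,F} → run C
t=27: ready={C,F} → run C
t=28: ready={C,F} → run C
t=29: ready={C,F} → run C
t=30: ready={C,F} → run C
t=31: ready={C,F} → run C
t=32: ready={C,F} → run C
t=33: ready={F} → run F
t=34: ready={F} → run F
t=35: ready={F} → run F
t=36: ready={F} → run F
t=37: (idle)
t=38: (idle)
t=39: (idle)
t=40: (idle)
t=41: (idle)
t=42: (idle)
t=43: (idle)
t=44: (idle)
t=45: (idle)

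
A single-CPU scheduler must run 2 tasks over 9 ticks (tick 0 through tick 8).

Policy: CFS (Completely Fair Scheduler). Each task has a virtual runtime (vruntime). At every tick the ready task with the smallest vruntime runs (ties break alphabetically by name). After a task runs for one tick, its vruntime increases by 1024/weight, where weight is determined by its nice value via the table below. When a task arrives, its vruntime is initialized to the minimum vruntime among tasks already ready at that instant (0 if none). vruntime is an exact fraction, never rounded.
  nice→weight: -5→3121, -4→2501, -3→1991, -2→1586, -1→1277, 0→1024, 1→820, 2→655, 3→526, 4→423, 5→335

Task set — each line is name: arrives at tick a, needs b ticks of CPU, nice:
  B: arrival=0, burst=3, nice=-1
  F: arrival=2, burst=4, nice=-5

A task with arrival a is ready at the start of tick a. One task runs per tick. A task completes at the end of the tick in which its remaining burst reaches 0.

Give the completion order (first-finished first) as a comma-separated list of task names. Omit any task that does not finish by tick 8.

t=0: vr[B=0] → run B
t=1: vr[B=1024/1277] → run B
t=2: vr[B=2048/1277 F=2048/1277] → run B
t=3: vr[F=2048/1277] → run F
t=4: vr[F=7699456/3985517] → run F
t=5: vr[F=9007104/3985517] → run F
t=6: vr[F=10314752/3985517] → run F
t=7: (idle)
t=8: (idle)

completion order = B, F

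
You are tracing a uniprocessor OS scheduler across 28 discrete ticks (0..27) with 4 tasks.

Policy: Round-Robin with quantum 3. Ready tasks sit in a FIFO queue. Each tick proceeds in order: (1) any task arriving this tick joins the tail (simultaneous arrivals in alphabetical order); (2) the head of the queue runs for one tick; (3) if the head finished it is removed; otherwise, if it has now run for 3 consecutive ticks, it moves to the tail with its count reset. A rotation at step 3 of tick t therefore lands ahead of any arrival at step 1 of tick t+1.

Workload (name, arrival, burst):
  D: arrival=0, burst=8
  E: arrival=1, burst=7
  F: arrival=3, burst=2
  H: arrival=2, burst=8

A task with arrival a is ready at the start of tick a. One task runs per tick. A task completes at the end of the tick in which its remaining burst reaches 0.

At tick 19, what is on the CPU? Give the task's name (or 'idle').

t=0: queue=[D] q_used=0 → run D
t=1: queue=[D,E] q_used=1 → run D
t=2: queue=[D,E,H] q_used=2 → run D
t=3: queue=[E,H,D,F] q_used=0 → run E
t=4: queue=[E,H,D,F] q_used=1 → run E
t=5: queue=[E,H,D,F] q_used=2 → run E
t=6: queue=[H,D,F,E] q_used=0 → run H
t=7: queue=[H,D,F,E] q_used=1 → run H
t=8: queue=[H,D,F,E] q_used=2 → run H
t=9: queue=[D,F,E,H] q_used=0 → run D
t=10: queue=[D,F,E,H] q_used=1 → run D
t=11: queue=[D,F,E,H] q_used=2 → run D
t=12: queue=[F,E,H,D] q_used=0 → run F
t=13: queue=[F,E,H,D] q_used=1 → run F
t=14: queue=[E,H,D] q_used=0 → run E
t=15: queue=[E,H,D] q_used=1 → run E
t=16: queue=[E,H,D] q_used=2 → run E
t=17: queue=[H,D,E] q_used=0 → run H
t=18: queue=[H,D,E] q_used=1 → run H
t=19: queue=[H,D,E] q_used=2 → run H
t=20: queue=[D,E,H] q_used=0 → run D
t=21: queue=[D,E,H] q_used=1 → run D
t=22: queue=[E,H] q_used=0 → run E
t=23: queue=[H] q_used=0 → run H
t=24: queue=[H] q_used=1 → run H
t=25: (idle)
t=26: (idle)
t=27: (idle)

running at tick 19 = H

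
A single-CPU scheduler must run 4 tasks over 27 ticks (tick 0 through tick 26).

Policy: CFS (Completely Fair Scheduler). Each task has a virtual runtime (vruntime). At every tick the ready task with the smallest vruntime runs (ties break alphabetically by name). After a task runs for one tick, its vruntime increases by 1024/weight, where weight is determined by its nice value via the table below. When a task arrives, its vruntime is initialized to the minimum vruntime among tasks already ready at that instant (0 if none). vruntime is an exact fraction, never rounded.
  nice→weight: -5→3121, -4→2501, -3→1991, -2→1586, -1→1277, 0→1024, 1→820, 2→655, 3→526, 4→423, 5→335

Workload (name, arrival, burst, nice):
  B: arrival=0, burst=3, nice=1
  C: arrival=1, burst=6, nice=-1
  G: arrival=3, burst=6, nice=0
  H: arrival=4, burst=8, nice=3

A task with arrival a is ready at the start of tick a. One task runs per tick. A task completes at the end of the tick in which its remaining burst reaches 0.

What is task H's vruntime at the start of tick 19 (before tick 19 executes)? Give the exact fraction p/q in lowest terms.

vruntime(H, start of tick 19) = 677322496/68849455

t=0: vr[B=0] → run B
t=1: vr[B=256/205 C=256/205] → run B
t=2: vr[B=512/205 C=256/205] → run C
t=3: vr[B=512/205 C=536832/261785 G=536832/261785] → run C
t=4: vr[B=512/205 C=746752/261785 G=536832/261785 H=536832/261785] → run G
t=5: vr[B=512/205 C=746752/261785 G=798617/261785 H=536832/261785] → run H
t=6: vr[B=512/205 C=746752/261785 G=798617/261785 H=275220736/68849455] → run B
t=7: vr[C=746752/261785 G=798617/261785 H=275220736/68849455] → run C
t=8: vr[C=956672/261785 G=798617/261785 H=275220736/68849455] → run G
t=9: vr[C=956672/261785 G=1060402/261785 H=275220736/68849455] → run C
t=10: vr[C=1166592/261785 G=1060402/261785 H=275220736/68849455] → run H
t=11: vr[C=1166592/261785 G=1060402/261785 H=409254656/68849455] → run G
t=12: vr[C=1166592/261785 G=1322187/261785 H=409254656/68849455] → run C
t=13: vr[C=1376512/261785 G=1322187/261785 H=409254656/68849455] → run G
t=14: vr[C=1376512/261785 G=1583972/261785 H=409254656/68849455] → run C
t=15: vr[G=1583972/261785 H=409254656/68849455] → run H
t=16: vr[G=1583972/261785 H=543288576/68849455] → run G
t=17: vr[G=1845757/261785 H=543288576/68849455] → run G
t=18: vr[H=543288576/68849455] → run H
t=19: vr[H=677322496/68849455] → run H
t=20: vr[H=811356416/68849455] → run H
t=21: vr[H=945390336/68849455] → run H
t=22: vr[H=1079424256/68849455] → run H
t=23: (idle)
t=24: (idle)
t=25: (idle)
t=26: (idle)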